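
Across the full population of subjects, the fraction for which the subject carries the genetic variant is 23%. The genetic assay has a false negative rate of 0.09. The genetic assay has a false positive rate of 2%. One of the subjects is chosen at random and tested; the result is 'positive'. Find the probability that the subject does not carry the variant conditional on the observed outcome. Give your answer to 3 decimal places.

P(¬H | E) ≈ 0.069

Let H be the event that the subject carries the genetic variant. P(H) = 0.23, so P(¬H) = 0.77. With E the 'positive' result, P(E|H) = 0.91 and P(E|¬H) = 0.02.
P(E) = 0.91·0.23 + 0.02·0.77 = 0.20930 + 0.015400 = 0.22470.
By Bayes' theorem, P(H|E) = 0.20930 / 0.22470 = 0.931. Hence P(¬H|E) = 1 − 0.931 = 0.069.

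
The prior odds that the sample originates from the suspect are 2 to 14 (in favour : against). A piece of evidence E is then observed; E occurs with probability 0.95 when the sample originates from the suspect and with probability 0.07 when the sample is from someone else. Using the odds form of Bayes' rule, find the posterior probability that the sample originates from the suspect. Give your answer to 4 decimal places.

Prior odds = 2/14 = 0.14286. In log-odds, ln(0.14286) = -1.9459.
Add log likelihood ratio: ln(13.571) = 2.6080.
Posterior log-odds = 0.66206, so posterior odds = exp(0.66206) = 1.9388. Converting, P(H|E) = 1.9388/2.9388 = 0.6597.

Posterior probability ≈ 0.6597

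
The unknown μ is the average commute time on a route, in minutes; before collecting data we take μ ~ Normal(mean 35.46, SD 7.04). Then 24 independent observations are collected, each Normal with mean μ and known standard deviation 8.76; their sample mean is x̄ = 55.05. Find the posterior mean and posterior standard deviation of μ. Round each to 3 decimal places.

Posterior mean ≈ 53.863; posterior SD ≈ 1.733

With known σ, the Normal prior is conjugate. Weight on the data is w = (n/σ²)/(n/σ² + 1/τ₀²) = 0.312754/(0.312754+0.0201769) = 0.93940.
Posterior mean = w·x̄ + (1−w)·μ₀ = 0.93940·55.05 + 0.060604·35.46 = 53.863. Posterior variance = 1/(0.312754+0.0201769) = 3.00363, so SD = 1.733.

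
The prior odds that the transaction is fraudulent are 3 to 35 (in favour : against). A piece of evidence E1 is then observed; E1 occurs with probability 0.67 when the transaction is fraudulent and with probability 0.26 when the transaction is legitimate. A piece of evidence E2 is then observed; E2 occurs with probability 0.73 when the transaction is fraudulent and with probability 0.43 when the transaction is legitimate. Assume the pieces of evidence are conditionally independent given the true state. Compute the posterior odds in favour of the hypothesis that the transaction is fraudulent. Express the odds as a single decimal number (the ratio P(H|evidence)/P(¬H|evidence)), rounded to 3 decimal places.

Posterior odds ≈ 0.375

Prior odds = 3/35 = 0.085714. In log-odds, ln(0.085714) = -2.4567.
Add log likelihood ratios: ln(2.5769) + ln(1.6977) = 1.4759.
Posterior log-odds = -0.98088, so posterior odds = exp(-0.98088) = 0.37498.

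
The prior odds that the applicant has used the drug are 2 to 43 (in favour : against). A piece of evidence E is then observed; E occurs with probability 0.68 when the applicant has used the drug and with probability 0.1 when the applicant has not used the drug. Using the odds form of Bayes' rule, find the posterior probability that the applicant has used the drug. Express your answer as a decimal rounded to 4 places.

Posterior probability ≈ 0.2403

Prior odds = 2/43 = 0.046512.
Likelihood ratio for E = 0.68/0.1 = 6.8000.
Posterior odds = prior odds × LR = 0.31628.
Posterior probability = odds/(1+odds) = 0.31628/1.3163 = 0.2403.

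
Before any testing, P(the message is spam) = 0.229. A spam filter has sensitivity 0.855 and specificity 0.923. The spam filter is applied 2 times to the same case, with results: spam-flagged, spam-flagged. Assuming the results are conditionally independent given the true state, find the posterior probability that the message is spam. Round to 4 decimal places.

Posterior P(H) ≈ 0.9734

Let H be the event that the message is spam; start with P(H) = 0.229. P('spam-flagged'|H) = 0.855, P('spam-flagged'|¬H) = 0.077.
Update on result 1 ('spam-flagged'): P(H) ← 0.855·0.2290 / (0.855·0.2290 + 0.077·0.7710) = 0.19579/0.25516 = 0.7673.
Update on result 2 ('spam-flagged'): P(H) ← 0.855·0.7673 / (0.855·0.7673 + 0.077·0.2327) = 0.65607/0.67399 = 0.9734.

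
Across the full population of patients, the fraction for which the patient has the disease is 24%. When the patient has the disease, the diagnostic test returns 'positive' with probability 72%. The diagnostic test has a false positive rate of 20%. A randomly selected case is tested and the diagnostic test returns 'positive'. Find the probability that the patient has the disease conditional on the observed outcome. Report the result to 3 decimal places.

P(H | E) ≈ 0.532

Let H be the event that the patient has the disease. P(H) = 0.24, so P(¬H) = 0.76. With E the 'positive' result, P(E|H) = 0.72 and P(E|¬H) = 0.2.
P(E) = 0.72·0.24 + 0.2·0.76 = 0.17280 + 0.15200 = 0.32480.
By Bayes' theorem, P(H|E) = 0.17280 / 0.32480 = 0.532.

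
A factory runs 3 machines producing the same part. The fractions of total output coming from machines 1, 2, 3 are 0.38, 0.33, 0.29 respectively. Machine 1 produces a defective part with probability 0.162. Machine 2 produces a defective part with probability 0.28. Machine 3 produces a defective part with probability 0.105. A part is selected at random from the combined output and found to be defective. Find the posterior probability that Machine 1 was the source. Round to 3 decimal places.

P(defective|M1) = 0.162; P(defective|M2) = 0.28; P(defective|M3) = 0.105.
Prior × likelihood for each source: 0.38·0.162=0.06156, 0.33·0.28=0.09240, 0.29·0.105=0.03045. Summing gives P(defective) = 0.18441.
P(Machine 1 | defective) = 0.06156 / 0.18441 = 0.334.

Posterior probability ≈ 0.334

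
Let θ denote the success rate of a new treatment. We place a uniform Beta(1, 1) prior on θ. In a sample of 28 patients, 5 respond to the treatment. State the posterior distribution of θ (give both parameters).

Posterior: Beta(6, 24)

Observing 5 successes and 23 failures updates Beta(1, 1) by adding the success and failure counts to the two shape parameters: α = 1+5 = 6, β = 1+23 = 24.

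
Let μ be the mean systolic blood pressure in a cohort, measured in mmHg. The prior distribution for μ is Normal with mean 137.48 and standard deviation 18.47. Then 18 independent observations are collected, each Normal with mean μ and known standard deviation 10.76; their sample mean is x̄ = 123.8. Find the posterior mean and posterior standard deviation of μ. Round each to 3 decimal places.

Prior precision 1/τ₀² = 1/18.47² = 0.00293134; data precision n/σ² = 18/10.76² = 0.155470.
Posterior precision = 0.00293134 + 0.155470 = 0.158402, giving posterior SD = 1/√0.158402 = 2.513.
Posterior mean = (0.00293134·137.48 + 0.155470·123.8) / 0.158402 = 124.053.

Posterior mean ≈ 124.053; posterior SD ≈ 2.513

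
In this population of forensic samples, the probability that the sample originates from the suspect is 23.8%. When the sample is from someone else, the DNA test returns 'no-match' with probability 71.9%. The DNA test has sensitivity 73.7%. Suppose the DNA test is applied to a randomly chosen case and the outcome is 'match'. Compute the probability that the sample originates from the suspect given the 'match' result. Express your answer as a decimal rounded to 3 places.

P(H | E) ≈ 0.450

Write H for 'the sample originates from the suspect'. Prior odds H:¬H = 0.238/0.762 = 0.31234. For the 'match' outcome, the likelihood ratio is 0.737/0.281 = 2.6228.
Posterior odds = 0.31234 × 2.6228 = 0.81919, so P(H|E) = 0.81919/(1+0.81919) = 0.450.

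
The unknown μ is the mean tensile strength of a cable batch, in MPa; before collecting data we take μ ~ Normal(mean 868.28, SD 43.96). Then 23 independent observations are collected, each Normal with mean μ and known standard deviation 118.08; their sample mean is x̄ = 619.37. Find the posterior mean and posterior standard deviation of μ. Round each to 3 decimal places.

Posterior mean ≈ 678.807; posterior SD ≈ 21.482

Prior precision 1/τ₀² = 1/43.96² = 0.00051747; data precision n/σ² = 23/118.08² = 0.00164959.
Posterior precision = 0.00051747 + 0.00164959 = 0.00216706, giving posterior SD = 1/√0.00216706 = 21.482.
Posterior mean = (0.00051747·868.28 + 0.00164959·619.37) / 0.00216706 = 678.807.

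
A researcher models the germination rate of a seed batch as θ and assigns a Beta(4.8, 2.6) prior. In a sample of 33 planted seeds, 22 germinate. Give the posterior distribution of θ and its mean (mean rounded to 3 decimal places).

Posterior: Beta(26.8, 13.6); mean ≈ 0.663

The binomial likelihood is conjugate to the Beta prior: with 22 successes and 11 failures, the posterior is Beta(4.8+22, 2.6+11) = Beta(26.8, 13.6).
Posterior mean = α/(α+β) = 26.8/40.4 = 0.663.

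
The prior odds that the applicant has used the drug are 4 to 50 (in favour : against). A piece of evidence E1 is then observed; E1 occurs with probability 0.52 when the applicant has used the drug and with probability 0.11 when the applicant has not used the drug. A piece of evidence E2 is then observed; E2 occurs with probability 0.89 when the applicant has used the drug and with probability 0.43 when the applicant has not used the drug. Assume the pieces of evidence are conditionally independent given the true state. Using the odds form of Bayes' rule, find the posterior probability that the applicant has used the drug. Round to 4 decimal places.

Prior odds = 4/50 = 0.080000. In log-odds, ln(0.080000) = -2.5257.
Add log likelihood ratios: ln(4.7273) + ln(2.0698) = 2.2808.
Posterior log-odds = -0.24494, so posterior odds = exp(-0.24494) = 0.78275. Converting, P(H|E) = 0.78275/1.7827 = 0.4391.

Posterior probability ≈ 0.4391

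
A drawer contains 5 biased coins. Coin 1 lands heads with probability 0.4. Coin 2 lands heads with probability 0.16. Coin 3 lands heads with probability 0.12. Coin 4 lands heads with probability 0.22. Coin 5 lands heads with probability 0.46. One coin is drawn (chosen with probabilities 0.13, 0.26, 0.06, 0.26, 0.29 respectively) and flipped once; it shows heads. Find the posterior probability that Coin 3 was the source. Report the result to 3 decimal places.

Posterior probability ≈ 0.025

P(heads|C1) = 0.4; P(heads|C2) = 0.16; P(heads|C3) = 0.12; P(heads|C4) = 0.22; P(heads|C5) = 0.46.
Prior × likelihood for each source: 0.13·0.4=0.05200, 0.26·0.16=0.04160, 0.06·0.12=0.007200, 0.26·0.22=0.05720, 0.29·0.46=0.1334. Summing gives P(heads) = 0.29140.
P(Coin 3 | heads) = 0.007200 / 0.29140 = 0.025.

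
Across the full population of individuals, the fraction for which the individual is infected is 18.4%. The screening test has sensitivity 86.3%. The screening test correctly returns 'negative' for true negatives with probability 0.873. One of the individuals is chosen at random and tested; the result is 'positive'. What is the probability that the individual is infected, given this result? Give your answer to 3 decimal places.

Write H for 'the individual is infected'. Prior odds H:¬H = 0.184/0.816 = 0.22549. For the 'positive' outcome, the likelihood ratio is 0.863/0.127 = 6.7953.
Posterior odds = 0.22549 × 6.7953 = 1.5323, so P(H|E) = 1.5323/(1+1.5323) = 0.605.

P(H | E) ≈ 0.605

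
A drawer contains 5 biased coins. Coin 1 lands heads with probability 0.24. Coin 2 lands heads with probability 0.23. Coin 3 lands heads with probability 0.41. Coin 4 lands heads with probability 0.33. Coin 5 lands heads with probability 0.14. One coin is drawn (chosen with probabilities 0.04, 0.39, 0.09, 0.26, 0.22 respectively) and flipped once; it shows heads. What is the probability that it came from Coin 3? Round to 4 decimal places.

Tabulate prior·likelihood by source: [1] prior 0.04, lik 0.24, product 0.009600; [2] prior 0.39, lik 0.23, product 0.08970; [3] prior 0.09, lik 0.41, product 0.03690; [4] prior 0.26, lik 0.33, product 0.08580; [5] prior 0.22, lik 0.14, product 0.03080.
Normalizing constant = 0.25280; the posterior for Coin 3 is its product over the sum, 0.03690/0.25280 = 0.1460.

Posterior probability ≈ 0.1460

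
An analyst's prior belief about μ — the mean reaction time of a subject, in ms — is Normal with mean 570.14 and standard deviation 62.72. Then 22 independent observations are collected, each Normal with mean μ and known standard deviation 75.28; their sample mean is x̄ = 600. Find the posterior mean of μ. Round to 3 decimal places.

Prior precision 1/τ₀² = 1/62.72² = 0.00025421; data precision n/σ² = 22/75.28² = 0.00388207.
Posterior precision = 0.00025421 + 0.00388207 = 0.00413628.
Posterior mean = (0.00025421·570.14 + 0.00388207·600) / 0.00413628 = 598.165.

Posterior mean ≈ 598.165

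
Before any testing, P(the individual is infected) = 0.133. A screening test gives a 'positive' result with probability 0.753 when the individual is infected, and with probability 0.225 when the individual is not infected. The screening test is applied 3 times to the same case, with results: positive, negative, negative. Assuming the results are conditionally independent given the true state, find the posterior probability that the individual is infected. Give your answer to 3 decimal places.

Posterior P(H) ≈ 0.050

Let H be the event that the individual is infected; start with P(H) = 0.133. P('positive'|H) = 0.753, P('positive'|¬H) = 0.225.
Update on result 1 ('positive'): P(H) ← 0.753·0.1330 / (0.753·0.1330 + 0.225·0.8670) = 0.10015/0.29522 = 0.3392.
Update on result 2 ('negative'): P(H) ← 0.247·0.3392 / (0.247·0.3392 + 0.775·0.6608) = 0.083790/0.59589 = 0.1406.
Update on result 3 ('negative'): P(H) ← 0.247·0.1406 / (0.247·0.1406 + 0.775·0.8594) = 0.034732/0.70076 = 0.0496.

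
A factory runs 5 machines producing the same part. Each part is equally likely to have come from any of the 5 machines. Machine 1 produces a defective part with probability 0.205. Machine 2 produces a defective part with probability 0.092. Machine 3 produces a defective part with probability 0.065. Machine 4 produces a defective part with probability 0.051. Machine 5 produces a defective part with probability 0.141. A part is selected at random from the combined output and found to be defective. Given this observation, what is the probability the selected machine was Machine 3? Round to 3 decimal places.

Posterior probability ≈ 0.117

Tabulate prior·likelihood by source: [1] prior 0.2, lik 0.205, product 0.04100; [2] prior 0.2, lik 0.092, product 0.01840; [3] prior 0.2, lik 0.065, product 0.01300; [4] prior 0.2, lik 0.051, product 0.01020; [5] prior 0.2, lik 0.141, product 0.02820.
Normalizing constant = 0.11080; the posterior for Machine 3 is its product over the sum, 0.01300/0.11080 = 0.117.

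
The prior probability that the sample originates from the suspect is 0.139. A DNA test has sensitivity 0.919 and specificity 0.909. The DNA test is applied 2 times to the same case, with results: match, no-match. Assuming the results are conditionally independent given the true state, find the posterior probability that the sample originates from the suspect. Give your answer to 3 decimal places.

With H the event that the sample originates from the suspect, the joint likelihood of the observed sequence is P(data|H) = 0.919·0.081 = 0.074439 and P(data|¬H) = 0.091·0.909 = 0.082719.
Bayes: P(H|data) = 0.139·0.074439 / (0.139·0.074439 + 0.861·0.082719) = 0.010347/0.081568 = 0.1269.

Posterior P(H) ≈ 0.127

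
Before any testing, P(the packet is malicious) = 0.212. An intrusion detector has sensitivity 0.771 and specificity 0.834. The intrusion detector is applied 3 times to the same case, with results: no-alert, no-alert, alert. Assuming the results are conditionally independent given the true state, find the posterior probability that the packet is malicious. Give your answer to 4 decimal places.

With H the event that the packet is malicious, the joint likelihood of the observed sequence is P(data|H) = 0.229·0.229·0.771 = 0.040432 and P(data|¬H) = 0.834·0.834·0.166 = 0.11546.
Bayes: P(H|data) = 0.212·0.040432 / (0.212·0.040432 + 0.788·0.11546) = 0.0085716/0.099556 = 0.0861.

Posterior P(H) ≈ 0.0861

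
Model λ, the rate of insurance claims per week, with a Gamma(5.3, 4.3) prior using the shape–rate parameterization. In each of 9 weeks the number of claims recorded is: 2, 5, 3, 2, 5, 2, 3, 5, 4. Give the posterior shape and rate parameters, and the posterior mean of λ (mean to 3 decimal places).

The Poisson likelihood adds the total count to the shape and the number of exposure periods to the rate. Here ∑xᵢ = 31 and n = 9, so shape 5.3→36.3 and rate 4.3→13.3.
Posterior mean = shape/rate = 36.3/13.3 = 2.729.

Posterior: Gamma(shape=36.3, rate=13.3); mean ≈ 2.729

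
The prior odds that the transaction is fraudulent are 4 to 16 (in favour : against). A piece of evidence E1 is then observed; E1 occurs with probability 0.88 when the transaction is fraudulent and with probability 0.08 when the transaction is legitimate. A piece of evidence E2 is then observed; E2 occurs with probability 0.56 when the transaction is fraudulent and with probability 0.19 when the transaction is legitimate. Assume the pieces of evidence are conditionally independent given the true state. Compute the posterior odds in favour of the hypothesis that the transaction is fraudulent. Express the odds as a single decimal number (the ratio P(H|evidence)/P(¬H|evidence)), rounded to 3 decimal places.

Posterior odds ≈ 8.105

Prior odds = 4/16 = 0.25000.
Likelihood ratio for E1 = 0.88/0.08 = 11.000.
Likelihood ratio for E2 = 0.56/0.19 = 2.9474.
Posterior odds = prior odds × LR₁ × LR₂ = 8.1053.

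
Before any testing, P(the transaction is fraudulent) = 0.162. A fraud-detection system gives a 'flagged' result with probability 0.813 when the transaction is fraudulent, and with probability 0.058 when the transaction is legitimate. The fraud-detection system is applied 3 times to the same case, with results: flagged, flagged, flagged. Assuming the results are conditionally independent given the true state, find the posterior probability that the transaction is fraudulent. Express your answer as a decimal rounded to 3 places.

With H the event that the transaction is fraudulent, the joint likelihood of the observed sequence is P(data|H) = 0.813·0.813·0.813 = 0.53737 and P(data|¬H) = 0.058·0.058·0.058 = 0.00019511.
Bayes: P(H|data) = 0.162·0.53737 / (0.162·0.53737 + 0.838·0.00019511) = 0.087054/0.087217 = 0.9981.

Posterior P(H) ≈ 0.998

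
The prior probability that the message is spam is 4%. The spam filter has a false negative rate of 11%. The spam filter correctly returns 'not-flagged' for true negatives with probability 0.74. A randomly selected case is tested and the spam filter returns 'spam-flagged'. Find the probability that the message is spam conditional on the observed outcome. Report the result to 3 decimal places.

Let H be the event that the message is spam. P(H) = 0.04, so P(¬H) = 0.96. With E the 'spam-flagged' result, P(E|H) = 0.89 and P(E|¬H) = 0.26.
P(E) = 0.89·0.04 + 0.26·0.96 = 0.035600 + 0.24960 = 0.28520.
By Bayes' theorem, P(H|E) = 0.035600 / 0.28520 = 0.125.

P(H | E) ≈ 0.125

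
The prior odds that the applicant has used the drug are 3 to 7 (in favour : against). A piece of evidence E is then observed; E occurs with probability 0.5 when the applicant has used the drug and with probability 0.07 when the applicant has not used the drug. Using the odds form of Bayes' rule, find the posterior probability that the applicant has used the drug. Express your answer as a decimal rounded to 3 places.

Posterior probability ≈ 0.754

Prior odds = 3/7 = 0.42857.
Likelihood ratio for E = 0.5/0.07 = 7.1429.
Posterior odds = prior odds × LR = 3.0612.
Posterior probability = odds/(1+odds) = 3.0612/4.0612 = 0.754.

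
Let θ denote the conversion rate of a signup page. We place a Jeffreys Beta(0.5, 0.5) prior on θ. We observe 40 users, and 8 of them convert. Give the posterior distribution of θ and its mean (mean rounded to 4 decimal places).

Observing 8 successes and 32 failures updates Beta(0.5, 0.5) by adding the success and failure counts to the two shape parameters: α = 0.5+8 = 8.5, β = 0.5+32 = 32.5.
E[θ | data] = 8.5/(8.5+32.5) = 0.2073.

Posterior: Beta(8.5, 32.5); mean ≈ 0.2073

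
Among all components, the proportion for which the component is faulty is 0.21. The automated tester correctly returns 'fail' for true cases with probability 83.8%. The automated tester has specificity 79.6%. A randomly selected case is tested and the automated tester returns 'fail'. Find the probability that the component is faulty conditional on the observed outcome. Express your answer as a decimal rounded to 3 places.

P(H | E) ≈ 0.522

Write H for 'the component is faulty'. Prior odds H:¬H = 0.21/0.79 = 0.26582. For the 'fail' outcome, the likelihood ratio is 0.838/0.204 = 4.1078.
Posterior odds = 0.26582 × 4.1078 = 1.0920, so P(H|E) = 1.0920/(1+1.0920) = 0.522.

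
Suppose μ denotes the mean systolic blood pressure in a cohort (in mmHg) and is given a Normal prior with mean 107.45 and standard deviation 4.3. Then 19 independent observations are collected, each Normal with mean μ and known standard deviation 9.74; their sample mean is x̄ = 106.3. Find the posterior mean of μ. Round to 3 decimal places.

With known σ, the Normal prior is conjugate. Weight on the data is w = (n/σ²)/(n/σ² + 1/τ₀²) = 0.200279/(0.200279+0.0540833) = 0.78738.
Posterior mean = w·x̄ + (1−w)·μ₀ = 0.78738·106.3 + 0.21262·107.45 = 106.545.

Posterior mean ≈ 106.545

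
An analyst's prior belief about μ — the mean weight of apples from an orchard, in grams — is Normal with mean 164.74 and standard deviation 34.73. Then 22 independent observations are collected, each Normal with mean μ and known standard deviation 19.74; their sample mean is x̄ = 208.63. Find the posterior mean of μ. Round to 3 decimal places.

With known σ, the Normal prior is conjugate. Weight on the data is w = (n/σ²)/(n/σ² + 1/τ₀²) = 0.0564584/(0.0564584+0.00082907) = 0.98553.
Posterior mean = w·x̄ + (1−w)·μ₀ = 0.98553·208.63 + 0.014472·164.74 = 207.995.

Posterior mean ≈ 207.995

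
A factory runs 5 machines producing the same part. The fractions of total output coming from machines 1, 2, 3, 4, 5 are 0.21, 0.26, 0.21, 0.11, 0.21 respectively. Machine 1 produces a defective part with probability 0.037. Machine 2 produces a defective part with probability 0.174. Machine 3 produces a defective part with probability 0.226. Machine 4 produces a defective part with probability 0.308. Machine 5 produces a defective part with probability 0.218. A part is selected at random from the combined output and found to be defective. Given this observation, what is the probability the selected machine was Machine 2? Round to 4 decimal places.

Posterior probability ≈ 0.2512

P(defective|M1) = 0.037; P(defective|M2) = 0.174; P(defective|M3) = 0.226; P(defective|M4) = 0.308; P(defective|M5) = 0.218.
Prior × likelihood for each source: 0.21·0.037=0.007770, 0.26·0.174=0.04524, 0.21·0.226=0.04746, 0.11·0.308=0.03388, 0.21·0.218=0.04578. Summing gives P(defective) = 0.18013.
P(Machine 2 | defective) = 0.04524 / 0.18013 = 0.2512.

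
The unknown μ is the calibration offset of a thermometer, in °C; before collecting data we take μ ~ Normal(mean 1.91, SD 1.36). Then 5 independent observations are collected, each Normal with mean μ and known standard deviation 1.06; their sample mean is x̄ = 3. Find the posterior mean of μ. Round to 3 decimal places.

Posterior mean ≈ 2.882

Prior precision 1/τ₀² = 1/1.36² = 0.540657; data precision n/σ² = 5/1.06² = 4.44998.
Posterior precision = 0.540657 + 4.44998 = 4.99064.
Posterior mean = (0.540657·1.91 + 4.44998·3) / 4.99064 = 2.882.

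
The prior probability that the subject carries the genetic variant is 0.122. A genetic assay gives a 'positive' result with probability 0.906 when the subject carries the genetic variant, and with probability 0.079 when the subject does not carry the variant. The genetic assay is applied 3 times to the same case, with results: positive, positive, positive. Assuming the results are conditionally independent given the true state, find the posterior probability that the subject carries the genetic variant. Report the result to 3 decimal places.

With H the event that the subject carries the genetic variant, the joint likelihood of the observed sequence is P(data|H) = 0.906·0.906·0.906 = 0.74368 and P(data|¬H) = 0.079·0.079·0.079 = 0.00049304.
Bayes: P(H|data) = 0.122·0.74368 / (0.122·0.74368 + 0.878·0.00049304) = 0.090729/0.091162 = 0.9953.

Posterior P(H) ≈ 0.995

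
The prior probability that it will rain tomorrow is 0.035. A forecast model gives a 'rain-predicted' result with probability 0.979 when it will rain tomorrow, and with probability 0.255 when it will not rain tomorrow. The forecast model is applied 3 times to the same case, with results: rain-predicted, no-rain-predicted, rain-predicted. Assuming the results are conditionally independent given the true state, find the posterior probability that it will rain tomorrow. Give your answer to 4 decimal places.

With H the event that it will rain tomorrow, the joint likelihood of the observed sequence is P(data|H) = 0.979·0.021·0.979 = 0.020127 and P(data|¬H) = 0.255·0.745·0.255 = 0.048444.
Bayes: P(H|data) = 0.035·0.020127 / (0.035·0.020127 + 0.965·0.048444) = 0.00070445/0.047453 = 0.0148.

Posterior P(H) ≈ 0.0148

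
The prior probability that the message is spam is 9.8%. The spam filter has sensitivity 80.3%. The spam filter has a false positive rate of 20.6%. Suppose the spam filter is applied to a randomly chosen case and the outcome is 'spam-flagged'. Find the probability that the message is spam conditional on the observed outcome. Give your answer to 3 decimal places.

P(H | E) ≈ 0.298

Let H be the event that the message is spam. P(H) = 0.098, so P(¬H) = 0.902. With E the 'spam-flagged' result, P(E|H) = 0.803 and P(E|¬H) = 0.206.
P(E) = 0.803·0.098 + 0.206·0.902 = 0.078694 + 0.18581 = 0.26451.
By Bayes' theorem, P(H|E) = 0.078694 / 0.26451 = 0.298.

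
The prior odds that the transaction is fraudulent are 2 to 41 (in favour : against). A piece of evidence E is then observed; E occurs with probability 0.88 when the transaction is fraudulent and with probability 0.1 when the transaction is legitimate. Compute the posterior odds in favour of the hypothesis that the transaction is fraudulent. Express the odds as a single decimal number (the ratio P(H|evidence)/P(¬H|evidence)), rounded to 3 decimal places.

Prior odds = 2/41 = 0.048780. In log-odds, ln(0.048780) = -3.0204.
Add log likelihood ratio: ln(8.8000) = 2.1748.
Posterior log-odds = -0.84567, so posterior odds = exp(-0.84567) = 0.42927.

Posterior odds ≈ 0.429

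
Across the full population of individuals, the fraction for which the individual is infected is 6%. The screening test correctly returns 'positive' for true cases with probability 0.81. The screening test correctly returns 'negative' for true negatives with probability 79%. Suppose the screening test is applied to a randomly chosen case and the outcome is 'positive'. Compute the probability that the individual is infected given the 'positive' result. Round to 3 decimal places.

P(H | E) ≈ 0.198

Let H be the event that the individual is infected. P(H) = 0.06, so P(¬H) = 0.94. With E the 'positive' result, P(E|H) = 0.81 and P(E|¬H) = 0.21.
P(E) = 0.81·0.06 + 0.21·0.94 = 0.048600 + 0.19740 = 0.24600.
By Bayes' theorem, P(H|E) = 0.048600 / 0.24600 = 0.198.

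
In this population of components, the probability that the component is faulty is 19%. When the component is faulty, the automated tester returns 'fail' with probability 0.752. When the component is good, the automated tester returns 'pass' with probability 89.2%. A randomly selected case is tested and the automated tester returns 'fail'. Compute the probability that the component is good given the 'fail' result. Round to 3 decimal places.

P(¬H | E) ≈ 0.380

Let H be the event that the component is faulty. P(H) = 0.19, so P(¬H) = 0.81. With E the 'fail' result, P(E|H) = 0.752 and P(E|¬H) = 0.108.
P(E) = 0.752·0.19 + 0.108·0.81 = 0.14288 + 0.087480 = 0.23036.
By Bayes' theorem, P(H|E) = 0.14288 / 0.23036 = 0.620. Hence P(¬H|E) = 1 − 0.620 = 0.380.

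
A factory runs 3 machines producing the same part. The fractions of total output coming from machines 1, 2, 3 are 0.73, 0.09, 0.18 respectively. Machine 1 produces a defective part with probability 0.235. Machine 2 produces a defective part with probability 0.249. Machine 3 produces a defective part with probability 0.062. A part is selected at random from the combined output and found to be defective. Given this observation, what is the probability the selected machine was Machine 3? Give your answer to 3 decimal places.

P(defective|M1) = 0.235; P(defective|M2) = 0.249; P(defective|M3) = 0.062.
Prior × likelihood for each source: 0.73·0.235=0.1715, 0.09·0.249=0.02241, 0.18·0.062=0.01116. Summing gives P(defective) = 0.20512.
P(Machine 3 | defective) = 0.01116 / 0.20512 = 0.054.

Posterior probability ≈ 0.054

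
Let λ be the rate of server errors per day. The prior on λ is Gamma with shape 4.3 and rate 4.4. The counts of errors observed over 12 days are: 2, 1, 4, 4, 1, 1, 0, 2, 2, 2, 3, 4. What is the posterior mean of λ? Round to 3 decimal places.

Total count ∑xᵢ = 26 over n = 12 days.
Gamma is conjugate to the Poisson likelihood: posterior is Gamma(shape = 4.3+26 = 30.3, rate = 4.4+12 = 16.4).
E[λ | data] = 30.3/16.4 = 1.848.

Posterior mean ≈ 1.848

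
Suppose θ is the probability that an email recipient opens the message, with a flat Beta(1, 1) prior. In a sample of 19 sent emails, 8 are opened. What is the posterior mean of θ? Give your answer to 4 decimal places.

The binomial likelihood is conjugate to the Beta prior: with 8 successes and 11 failures, the posterior is Beta(1+8, 1+11) = Beta(9, 12).
Posterior mean = α/(α+β) = 9/21 = 0.4286.

Posterior mean ≈ 0.4286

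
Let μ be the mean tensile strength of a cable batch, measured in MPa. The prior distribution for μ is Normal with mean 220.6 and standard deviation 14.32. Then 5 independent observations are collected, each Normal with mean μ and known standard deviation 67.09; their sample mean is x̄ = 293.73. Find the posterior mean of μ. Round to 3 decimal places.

With known σ, the Normal prior is conjugate. Weight on the data is w = (n/σ²)/(n/σ² + 1/τ₀²) = 0.00111085/(0.00111085+0.00487656) = 0.18553.
Posterior mean = w·x̄ + (1−w)·μ₀ = 0.18553·293.73 + 0.81447·220.6 = 234.168.

Posterior mean ≈ 234.168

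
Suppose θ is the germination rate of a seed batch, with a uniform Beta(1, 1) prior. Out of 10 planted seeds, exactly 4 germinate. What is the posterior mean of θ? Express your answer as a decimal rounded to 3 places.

Observing 4 successes and 6 failures updates Beta(1, 1) by adding the success and failure counts to the two shape parameters: α = 1+4 = 5, β = 1+6 = 7.
E[θ | data] = 5/(5+7) = 0.417.

Posterior mean ≈ 0.417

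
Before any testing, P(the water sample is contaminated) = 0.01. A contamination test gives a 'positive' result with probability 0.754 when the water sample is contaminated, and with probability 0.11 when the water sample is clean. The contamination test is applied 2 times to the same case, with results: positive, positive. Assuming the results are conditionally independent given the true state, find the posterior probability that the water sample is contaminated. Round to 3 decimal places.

Posterior P(H) ≈ 0.322

Let H be the event that the water sample is contaminated; start with P(H) = 0.01. P('positive'|H) = 0.754, P('positive'|¬H) = 0.11.
Update on result 1 ('positive'): P(H) ← 0.754·0.0100 / (0.754·0.0100 + 0.11·0.9900) = 0.0075400/0.11644 = 0.0648.
Update on result 2 ('positive'): P(H) ← 0.754·0.0648 / (0.754·0.0648 + 0.11·0.9352) = 0.048825/0.15170 = 0.3218.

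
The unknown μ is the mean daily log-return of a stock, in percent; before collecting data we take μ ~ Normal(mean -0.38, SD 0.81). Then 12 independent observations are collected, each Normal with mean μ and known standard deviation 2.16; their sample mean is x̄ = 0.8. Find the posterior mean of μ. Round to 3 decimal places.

Posterior mean ≈ 0.361

Prior precision 1/τ₀² = 1/0.81² = 1.52416; data precision n/σ² = 12/2.16² = 2.57202.
Posterior precision = 1.52416 + 2.57202 = 4.09617.
Posterior mean = (1.52416·-0.38 + 2.57202·0.8) / 4.09617 = 0.361.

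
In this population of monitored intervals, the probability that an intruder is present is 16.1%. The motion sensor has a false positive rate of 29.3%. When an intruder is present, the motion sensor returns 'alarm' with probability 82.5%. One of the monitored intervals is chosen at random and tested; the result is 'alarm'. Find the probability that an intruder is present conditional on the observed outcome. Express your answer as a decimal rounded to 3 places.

P(H | E) ≈ 0.351

Let H be the event that an intruder is present. P(H) = 0.161, so P(¬H) = 0.839. With E the 'alarm' result, P(E|H) = 0.825 and P(E|¬H) = 0.293.
P(E) = 0.825·0.161 + 0.293·0.839 = 0.13282 + 0.24583 = 0.37865.
By Bayes' theorem, P(H|E) = 0.13282 / 0.37865 = 0.351.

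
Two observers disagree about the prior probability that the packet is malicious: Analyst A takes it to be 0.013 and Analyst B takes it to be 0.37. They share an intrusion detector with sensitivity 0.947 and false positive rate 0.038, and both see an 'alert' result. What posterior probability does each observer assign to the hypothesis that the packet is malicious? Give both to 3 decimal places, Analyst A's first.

Analyst A: 0.247; Analyst B: 0.936

P('+'|H) = 0.947, P('+'|¬H) = 0.038.
Analyst A: numerator 0.947·0.013 = 0.012311; evidence = 0.012311+0.038·0.987 = 0.049817; posterior = 0.247.
Analyst B: numerator 0.947·0.37 = 0.35039; evidence = 0.35039+0.038·0.63 = 0.37433; posterior = 0.936.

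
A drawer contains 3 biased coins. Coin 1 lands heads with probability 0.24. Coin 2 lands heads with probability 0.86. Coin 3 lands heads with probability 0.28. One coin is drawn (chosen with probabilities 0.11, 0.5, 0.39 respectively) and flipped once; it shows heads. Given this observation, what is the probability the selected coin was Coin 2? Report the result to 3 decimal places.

Posterior probability ≈ 0.760

P(heads|C1) = 0.24; P(heads|C2) = 0.86; P(heads|C3) = 0.28.
Prior × likelihood for each source: 0.11·0.24=0.02640, 0.5·0.86=0.4300, 0.39·0.28=0.1092. Summing gives P(heads) = 0.56560.
P(Coin 2 | heads) = 0.4300 / 0.56560 = 0.760.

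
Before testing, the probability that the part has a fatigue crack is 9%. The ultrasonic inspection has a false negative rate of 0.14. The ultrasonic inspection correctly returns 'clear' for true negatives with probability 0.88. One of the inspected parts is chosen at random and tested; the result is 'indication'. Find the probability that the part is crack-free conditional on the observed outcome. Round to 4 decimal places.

Let H be the event that the part has a fatigue crack. P(H) = 0.09, so P(¬H) = 0.91. With E the 'indication' result, P(E|H) = 0.86 and P(E|¬H) = 0.12.
P(E) = 0.86·0.09 + 0.12·0.91 = 0.077400 + 0.10920 = 0.18660.
By Bayes' theorem, P(H|E) = 0.077400 / 0.18660 = 0.4148. Hence P(¬H|E) = 1 − 0.4148 = 0.5852.

P(¬H | E) ≈ 0.5852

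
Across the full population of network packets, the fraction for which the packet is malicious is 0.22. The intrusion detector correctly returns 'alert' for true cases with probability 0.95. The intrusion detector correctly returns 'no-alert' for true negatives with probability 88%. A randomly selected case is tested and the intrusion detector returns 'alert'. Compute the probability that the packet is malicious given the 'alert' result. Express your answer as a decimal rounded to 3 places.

P(H | E) ≈ 0.691

Write H for 'the packet is malicious'. Prior odds H:¬H = 0.22/0.78 = 0.28205. For the 'alert' outcome, the likelihood ratio is 0.95/0.12 = 7.9167.
Posterior odds = 0.28205 × 7.9167 = 2.2329, so P(H|E) = 2.2329/(1+2.2329) = 0.691.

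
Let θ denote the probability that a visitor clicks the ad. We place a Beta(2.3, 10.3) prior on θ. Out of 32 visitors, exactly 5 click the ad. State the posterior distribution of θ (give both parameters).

The binomial likelihood is conjugate to the Beta prior: with 5 successes and 27 failures, the posterior is Beta(2.3+5, 10.3+27) = Beta(7.3, 37.3).

Posterior: Beta(7.3, 37.3)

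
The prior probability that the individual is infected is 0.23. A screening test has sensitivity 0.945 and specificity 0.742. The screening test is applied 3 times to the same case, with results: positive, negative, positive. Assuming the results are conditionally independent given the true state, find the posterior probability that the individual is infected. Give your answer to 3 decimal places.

Let H be the event that the individual is infected; start with P(H) = 0.23. P('positive'|H) = 0.945, P('positive'|¬H) = 0.258.
Update on result 1 ('positive'): P(H) ← 0.945·0.2300 / (0.945·0.2300 + 0.258·0.7700) = 0.21735/0.41601 = 0.5225.
Update on result 2 ('negative'): P(H) ← 0.055·0.5225 / (0.055·0.5225 + 0.742·0.4775) = 0.028735/0.38307 = 0.0750.
Update on result 3 ('positive'): P(H) ← 0.945·0.0750 / (0.945·0.0750 + 0.258·0.9250) = 0.070888/0.30953 = 0.2290.

Posterior P(H) ≈ 0.229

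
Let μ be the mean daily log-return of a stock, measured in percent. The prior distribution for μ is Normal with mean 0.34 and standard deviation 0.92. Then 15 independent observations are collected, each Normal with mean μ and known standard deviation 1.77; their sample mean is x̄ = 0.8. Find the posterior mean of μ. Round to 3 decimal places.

Prior precision 1/τ₀² = 1/0.92² = 1.18147; data precision n/σ² = 15/1.77² = 4.78790.
Posterior precision = 1.18147 + 4.78790 = 5.96937.
Posterior mean = (1.18147·0.34 + 4.78790·0.8) / 5.96937 = 0.709.

Posterior mean ≈ 0.709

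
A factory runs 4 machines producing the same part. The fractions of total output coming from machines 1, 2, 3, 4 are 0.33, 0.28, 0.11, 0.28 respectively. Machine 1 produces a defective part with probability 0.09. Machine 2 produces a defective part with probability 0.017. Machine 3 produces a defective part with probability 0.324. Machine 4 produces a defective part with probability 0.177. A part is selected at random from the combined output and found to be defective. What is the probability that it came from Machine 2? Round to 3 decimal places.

Posterior probability ≈ 0.040

Tabulate prior·likelihood by source: [1] prior 0.33, lik 0.09, product 0.02970; [2] prior 0.28, lik 0.017, product 0.004760; [3] prior 0.11, lik 0.324, product 0.03564; [4] prior 0.28, lik 0.177, product 0.04956.
Normalizing constant = 0.11966; the posterior for Machine 2 is its product over the sum, 0.004760/0.11966 = 0.040.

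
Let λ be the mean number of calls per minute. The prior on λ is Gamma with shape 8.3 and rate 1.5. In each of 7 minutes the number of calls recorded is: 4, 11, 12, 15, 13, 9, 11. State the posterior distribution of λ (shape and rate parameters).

Posterior: Gamma(shape=83.3, rate=8.5)

Total count ∑xᵢ = 75 over n = 7 minutes.
Gamma is conjugate to the Poisson likelihood: posterior is Gamma(shape = 8.3+75 = 83.3, rate = 1.5+7 = 8.5).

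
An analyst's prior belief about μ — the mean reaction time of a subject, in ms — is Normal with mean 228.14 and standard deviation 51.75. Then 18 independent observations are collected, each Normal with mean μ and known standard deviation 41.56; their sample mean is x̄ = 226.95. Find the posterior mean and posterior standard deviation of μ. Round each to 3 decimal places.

With known σ, the Normal prior is conjugate. Weight on the data is w = (n/σ²)/(n/σ² + 1/τ₀²) = 0.0104213/(0.0104213+0.00037340) = 0.96541.
Posterior mean = w·x̄ + (1−w)·μ₀ = 0.96541·226.95 + 0.034591·228.14 = 226.991. Posterior variance = 1/(0.0104213+0.00037340) = 92.6381, so SD = 9.625.

Posterior mean ≈ 226.991; posterior SD ≈ 9.625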